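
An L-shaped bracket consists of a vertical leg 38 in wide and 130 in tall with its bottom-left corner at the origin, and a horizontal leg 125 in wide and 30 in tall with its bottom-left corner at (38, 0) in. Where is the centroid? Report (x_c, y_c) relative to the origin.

x_c = 54.17 in, y_c = 43.42 in

Part | A | x̄ᵢ | ȳᵢ | A·x̄ᵢ | A·ȳᵢ
vertical leg | 4940.00 | 19.00 | 65.00 | 93860.00 | 321100.00
horizontal leg | 3750.00 | 100.50 | 15.00 | 376875.00 | 56250.00
Σ | 8690.00 |  |  | 470735.00 | 377350.00
x_c = 470735.00 / 8690.00 = 54.17 in
y_c = 377350.00 / 8690.00 = 43.42 in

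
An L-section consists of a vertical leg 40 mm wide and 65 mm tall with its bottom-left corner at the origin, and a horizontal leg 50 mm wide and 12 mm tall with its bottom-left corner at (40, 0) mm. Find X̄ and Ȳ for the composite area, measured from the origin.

vertical leg: A = 40 × 65 = 2600.00, centroid at (20.00, 32.50).
horizontal leg: A = 50 × 12 = 600.00, centroid at (65.00, 6.00).
ΣA = 3200.00 mm², ΣAX̄ = 91000.00 mm³, ΣAȲ = 88100.00 mm³.
X̄ = 91000.00/3200.00 = 28.44 mm; Ȳ = 88100.00/3200.00 = 27.53 mm.

X̄ = 28.44 mm, Ȳ = 27.53 mm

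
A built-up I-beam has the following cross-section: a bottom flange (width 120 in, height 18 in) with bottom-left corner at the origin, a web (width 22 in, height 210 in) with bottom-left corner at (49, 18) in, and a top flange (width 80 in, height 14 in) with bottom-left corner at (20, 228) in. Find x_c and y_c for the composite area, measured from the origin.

x_c = 60.00 in, y_c = 107.71 in

bottom flange: A = 120 × 18 = 2160.00, centroid at (60.00, 9.00).
web: A = 22 × 210 = 4620.00, centroid at (60.00, 123.00).
top flange: A = 80 × 14 = 1120.00, centroid at (60.00, 235.00).
ΣA = 7900.00 in²
ΣAx_c = (2160.00)(60.00) + (4620.00)(60.00) + (1120.00)(60.00) = 474000.00 in³
ΣAy_c = (2160.00)(9.00) + (4620.00)(123.00) + (1120.00)(235.00) = 850900.00 in³
x_c = 474000.00 / 7900.00 = 60.00 in
y_c = 850900.00 / 7900.00 = 107.71 in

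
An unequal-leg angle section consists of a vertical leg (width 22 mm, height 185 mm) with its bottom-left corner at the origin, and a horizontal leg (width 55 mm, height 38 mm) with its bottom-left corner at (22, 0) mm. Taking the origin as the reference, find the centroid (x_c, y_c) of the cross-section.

vertical leg: A = 22 × 185 = 4070.00, centroid at (11.00, 92.50).
horizontal leg: A = 55 × 38 = 2090.00, centroid at (49.50, 19.00).
ΣA = 6160.00 mm²
ΣAx_c = (4070.00)(11.00) + (2090.00)(49.50) = 148225.00 mm³
ΣAy_c = (4070.00)(92.50) + (2090.00)(19.00) = 416185.00 mm³
x_c = 148225.00 / 6160.00 = 24.06 mm
y_c = 416185.00 / 6160.00 = 67.56 mm

x_c = 24.06 mm, y_c = 67.56 mm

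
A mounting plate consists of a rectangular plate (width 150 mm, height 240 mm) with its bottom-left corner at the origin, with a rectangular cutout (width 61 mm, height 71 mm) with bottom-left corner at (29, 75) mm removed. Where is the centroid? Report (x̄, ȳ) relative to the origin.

plate: A = 150 × 240 = 36000.00, centroid at (75.00, 120.00).
hole: A = −(61 × 71) = -4331.00, centroid at (59.50, 110.50).
ΣA = 31669.00 mm²
ΣAx̄ = (36000.00)(75.00) + (-4331.00)(59.50) = 2442305.50 mm³
ΣAȳ = (36000.00)(120.00) + (-4331.00)(110.50) = 3841424.50 mm³
x̄ = 2442305.50 / 31669.00 = 77.12 mm
ȳ = 3841424.50 / 31669.00 = 121.30 mm

x̄ = 77.12 mm, ȳ = 121.30 mm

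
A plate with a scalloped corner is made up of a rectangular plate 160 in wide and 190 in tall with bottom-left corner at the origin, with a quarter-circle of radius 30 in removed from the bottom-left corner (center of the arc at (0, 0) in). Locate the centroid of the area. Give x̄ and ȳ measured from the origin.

x̄ = 81.60 in, ȳ = 96.96 in

plate: A = 160 × 190 = 30400.00, centroid at (80.00, 95.00).
removed quarter-circle: A = −¼π·30² = -706.86, centroid at (12.73, 12.73).
ΣA = 29693.14 in², ΣAx̄ = 2423000.00 in³, ΣAȳ = 2879000.00 in³.
x̄ = 2423000.00/29693.14 = 81.60 in; ȳ = 2879000.00/29693.14 = 96.96 in.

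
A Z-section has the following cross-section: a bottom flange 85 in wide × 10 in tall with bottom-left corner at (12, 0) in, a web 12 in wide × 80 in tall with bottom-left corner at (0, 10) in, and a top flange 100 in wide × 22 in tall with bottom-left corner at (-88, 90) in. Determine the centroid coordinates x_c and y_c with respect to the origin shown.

x_c = -7.86 in, y_c = 68.44 in

bottom flange: A = 85 × 10 = 850.00, centroid at (54.50, 5.00).
web: A = 12 × 80 = 960.00, centroid at (6.00, 50.00).
top flange: A = 100 × 22 = 2200.00, centroid at (-38.00, 101.00).
ΣA = 4010.00 in², ΣAx_c = -31515.00 in³, ΣAy_c = 274450.00 in³.
x_c = -31515.00/4010.00 = -7.86 in; y_c = 274450.00/4010.00 = 68.44 in.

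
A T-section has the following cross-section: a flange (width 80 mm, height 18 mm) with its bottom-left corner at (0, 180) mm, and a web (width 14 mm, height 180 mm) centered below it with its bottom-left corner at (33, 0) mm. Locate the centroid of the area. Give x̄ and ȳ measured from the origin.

web: A = 14 × 180 = 2520.00, centroid at (40.00, 90.00).
flange: A = 80 × 18 = 1440.00, centroid at (40.00, 189.00).
ΣA = 3960.00 mm², ΣAx̄ = 158400.00 mm³, ΣAȳ = 498960.00 mm³.
x̄ = 158400.00/3960.00 = 40.00 mm; ȳ = 498960.00/3960.00 = 126.00 mm.

x̄ = 40.00 mm, ȳ = 126.00 mm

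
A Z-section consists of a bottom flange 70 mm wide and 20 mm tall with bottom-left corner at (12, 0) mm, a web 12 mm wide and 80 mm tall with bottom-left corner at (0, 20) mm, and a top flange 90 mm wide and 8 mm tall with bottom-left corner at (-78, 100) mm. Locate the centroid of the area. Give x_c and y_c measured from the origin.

x_c = 15.52 mm, y_c = 47.56 mm

bottom flange: A = 70 × 20 = 1400.00, centroid at (47.00, 10.00).
web: A = 12 × 80 = 960.00, centroid at (6.00, 60.00).
top flange: A = 90 × 8 = 720.00, centroid at (-33.00, 104.00).
ΣA = 3080.00 mm²
ΣAx_c = (1400.00)(47.00) + (960.00)(6.00) + (720.00)(-33.00) = 47800.00 mm³
ΣAy_c = (1400.00)(10.00) + (960.00)(60.00) + (720.00)(104.00) = 146480.00 mm³
x_c = 47800.00 / 3080.00 = 15.52 mm
y_c = 146480.00 / 3080.00 = 47.56 mm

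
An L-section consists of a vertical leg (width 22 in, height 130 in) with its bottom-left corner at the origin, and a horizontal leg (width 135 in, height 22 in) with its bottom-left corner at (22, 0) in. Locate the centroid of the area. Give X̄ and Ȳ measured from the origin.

X̄ = 50.99 in, Ȳ = 37.49 in

vertical leg: A = 22 × 130 = 2860.00, centroid at (11.00, 65.00).
horizontal leg: A = 135 × 22 = 2970.00, centroid at (89.50, 11.00).
ΣA = 5830.00 in², ΣAX̄ = 297275.00 in³, ΣAȲ = 218570.00 in³.
X̄ = 297275.00/5830.00 = 50.99 in; Ȳ = 218570.00/5830.00 = 37.49 in.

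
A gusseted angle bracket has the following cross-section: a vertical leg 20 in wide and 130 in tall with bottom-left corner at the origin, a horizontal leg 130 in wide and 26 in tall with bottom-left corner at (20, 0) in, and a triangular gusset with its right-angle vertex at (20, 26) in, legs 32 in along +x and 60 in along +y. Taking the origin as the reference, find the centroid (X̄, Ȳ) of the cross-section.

X̄ = 49.39 in, Ȳ = 37.05 in

vertical leg: A = 20 × 130 = 2600.00, centroid at (10.00, 65.00).
horizontal leg: A = 130 × 26 = 3380.00, centroid at (85.00, 13.00).
gusset: A = ½·32·60 = 960.00, centroid at (30.67, 46.00).
ΣA = 6940.00 in², ΣAX̄ = 342740.00 in³, ΣAȲ = 257100.00 in³.
X̄ = 342740.00/6940.00 = 49.39 in; Ȳ = 257100.00/6940.00 = 37.05 in.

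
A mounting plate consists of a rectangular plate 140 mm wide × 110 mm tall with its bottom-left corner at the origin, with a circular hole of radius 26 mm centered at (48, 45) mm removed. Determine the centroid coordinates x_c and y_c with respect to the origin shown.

x_c = 73.52 mm, y_c = 56.60 mm

plate: A = 140 × 110 = 15400.00, centroid at (70.00, 55.00).
hole: A = −π·26² = -2123.72, centroid at (48.00, 45.00).
ΣA = 13276.28 mm²
ΣAx_c = (15400.00)(70.00) + (-2123.72)(48.00) = 976061.60 mm³
ΣAy_c = (15400.00)(55.00) + (-2123.72)(45.00) = 751432.75 mm³
x_c = 976061.60 / 13276.28 = 73.52 mm
y_c = 751432.75 / 13276.28 = 56.60 mm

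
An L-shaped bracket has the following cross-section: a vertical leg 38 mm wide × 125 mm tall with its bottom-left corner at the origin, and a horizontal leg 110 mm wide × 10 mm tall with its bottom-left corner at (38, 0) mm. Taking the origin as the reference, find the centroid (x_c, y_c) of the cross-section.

x_c = 32.91 mm, y_c = 51.69 mm

vertical leg: A = 38 × 125 = 4750.00, centroid at (19.00, 62.50).
horizontal leg: A = 110 × 10 = 1100.00, centroid at (93.00, 5.00).
ΣA = 5850.00 mm², ΣAx_c = 192550.00 mm³, ΣAy_c = 302375.00 mm³.
x_c = 192550.00/5850.00 = 32.91 mm; y_c = 302375.00/5850.00 = 51.69 mm.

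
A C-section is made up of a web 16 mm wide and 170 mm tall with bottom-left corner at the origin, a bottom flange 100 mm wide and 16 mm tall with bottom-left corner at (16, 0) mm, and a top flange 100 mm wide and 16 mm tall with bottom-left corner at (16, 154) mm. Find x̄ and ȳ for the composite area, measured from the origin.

web: A = 16 × 170 = 2720.00, centroid at (8.00, 85.00).
bottom flange: A = 100 × 16 = 1600.00, centroid at (66.00, 8.00).
top flange: A = 100 × 16 = 1600.00, centroid at (66.00, 162.00).
ΣA = 5920.00 mm²
ΣAx̄ = (2720.00)(8.00) + (1600.00)(66.00) + (1600.00)(66.00) = 232960.00 mm³
ΣAȳ = (2720.00)(85.00) + (1600.00)(8.00) + (1600.00)(162.00) = 503200.00 mm³
x̄ = 232960.00 / 5920.00 = 39.35 mm
ȳ = 503200.00 / 5920.00 = 85.00 mm

x̄ = 39.35 mm, ȳ = 85.00 mm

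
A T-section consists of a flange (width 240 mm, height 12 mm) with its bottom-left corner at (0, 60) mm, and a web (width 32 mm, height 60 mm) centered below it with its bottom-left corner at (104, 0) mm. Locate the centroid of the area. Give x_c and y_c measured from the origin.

x_c = 120.00 mm, y_c = 51.60 mm

Part | A | x̄ᵢ | ȳᵢ | A·x̄ᵢ | A·ȳᵢ
web | 1920.00 | 120.00 | 30.00 | 230400.00 | 57600.00
flange | 2880.00 | 120.00 | 66.00 | 345600.00 | 190080.00
Σ | 4800.00 |  |  | 576000.00 | 247680.00
x_c = 576000.00 / 4800.00 = 120.00 mm
y_c = 247680.00 / 4800.00 = 51.60 mm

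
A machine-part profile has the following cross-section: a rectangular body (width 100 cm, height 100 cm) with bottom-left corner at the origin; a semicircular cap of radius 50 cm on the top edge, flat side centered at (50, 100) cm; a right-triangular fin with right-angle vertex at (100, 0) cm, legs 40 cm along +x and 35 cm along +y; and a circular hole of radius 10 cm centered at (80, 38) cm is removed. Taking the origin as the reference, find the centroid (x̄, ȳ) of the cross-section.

rectangular body: A = 100 × 100 = 10000.00, centroid at (50.00, 50.00).
semicircular top: A = ½π·50² = 3926.99, centroid at (50.00, 121.22).
triangular fin: A = ½·40·35 = 700.00, centroid at (113.33, 11.67).
hole: A = −π·10² = -314.16, centroid at (80.00, 38.00).
ΣA = 14312.83 cm², ΣAx̄ = 750550.13 cm³, ΣAȳ = 972261.03 cm³.
x̄ = 750550.13/14312.83 = 52.44 cm; ȳ = 972261.03/14312.83 = 67.93 cm.

x̄ = 52.44 cm, ȳ = 67.93 cm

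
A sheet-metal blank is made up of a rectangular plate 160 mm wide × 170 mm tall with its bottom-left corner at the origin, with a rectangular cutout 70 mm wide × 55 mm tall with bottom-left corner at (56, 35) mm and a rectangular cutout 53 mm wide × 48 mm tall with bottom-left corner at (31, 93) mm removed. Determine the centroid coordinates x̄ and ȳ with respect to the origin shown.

x̄ = 80.72 mm, ȳ = 85.25 mm

plate: A = 160 × 170 = 27200.00, centroid at (80.00, 85.00).
hole 1: A = −(70 × 55) = -3850.00, centroid at (91.00, 62.50).
hole 2: A = −(53 × 48) = -2544.00, centroid at (57.50, 117.00).
ΣA = 20806.00 mm², ΣAx̄ = 1679370.00 mm³, ΣAȳ = 1773727.00 mm³.
x̄ = 1679370.00/20806.00 = 80.72 mm; ȳ = 1773727.00/20806.00 = 85.25 mm.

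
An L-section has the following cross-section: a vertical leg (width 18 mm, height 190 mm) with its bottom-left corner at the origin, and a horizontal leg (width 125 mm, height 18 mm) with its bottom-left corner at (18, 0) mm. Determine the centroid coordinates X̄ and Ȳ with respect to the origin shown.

Part | A | x̄ᵢ | ȳᵢ | A·x̄ᵢ | A·ȳᵢ
vertical leg | 3420.00 | 9.00 | 95.00 | 30780.00 | 324900.00
horizontal leg | 2250.00 | 80.50 | 9.00 | 181125.00 | 20250.00
Σ | 5670.00 |  |  | 211905.00 | 345150.00
X̄ = 211905.00 / 5670.00 = 37.37 mm
Ȳ = 345150.00 / 5670.00 = 60.87 mm

X̄ = 37.37 mm, Ȳ = 60.87 mm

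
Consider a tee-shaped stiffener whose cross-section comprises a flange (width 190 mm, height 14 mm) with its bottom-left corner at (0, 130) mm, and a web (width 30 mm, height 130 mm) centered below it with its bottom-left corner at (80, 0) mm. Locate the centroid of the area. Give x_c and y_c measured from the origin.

x_c = 95.00 mm, y_c = 94.20 mm

web: A = 30 × 130 = 3900.00, centroid at (95.00, 65.00).
flange: A = 190 × 14 = 2660.00, centroid at (95.00, 137.00).
ΣA = 6560.00 mm², ΣAx_c = 623200.00 mm³, ΣAy_c = 617920.00 mm³.
x_c = 623200.00/6560.00 = 95.00 mm; y_c = 617920.00/6560.00 = 94.20 mm.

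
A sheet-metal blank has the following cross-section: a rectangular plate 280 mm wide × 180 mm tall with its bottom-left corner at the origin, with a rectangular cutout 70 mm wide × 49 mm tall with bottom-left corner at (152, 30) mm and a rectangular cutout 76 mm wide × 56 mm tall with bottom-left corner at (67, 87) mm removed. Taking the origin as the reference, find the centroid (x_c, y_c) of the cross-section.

x_c = 139.71 mm, y_c = 90.36 mm

plate: A = 280 × 180 = 50400.00, centroid at (140.00, 90.00).
hole 1: A = −(70 × 49) = -3430.00, centroid at (187.00, 54.50).
hole 2: A = −(76 × 56) = -4256.00, centroid at (105.00, 115.00).
ΣA = 42714.00 mm²
ΣAx_c = (50400.00)(140.00) + (-3430.00)(187.00) + (-4256.00)(105.00) = 5967710.00 mm³
ΣAy_c = (50400.00)(90.00) + (-3430.00)(54.50) + (-4256.00)(115.00) = 3859625.00 mm³
x_c = 5967710.00 / 42714.00 = 139.71 mm
y_c = 3859625.00 / 42714.00 = 90.36 mm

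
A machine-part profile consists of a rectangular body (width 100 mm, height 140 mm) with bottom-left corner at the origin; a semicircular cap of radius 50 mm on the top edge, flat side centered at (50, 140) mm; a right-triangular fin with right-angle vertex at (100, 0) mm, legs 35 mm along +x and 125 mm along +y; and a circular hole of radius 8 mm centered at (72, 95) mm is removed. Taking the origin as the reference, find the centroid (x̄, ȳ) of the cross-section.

rectangular body: A = 100 × 140 = 14000.00, centroid at (50.00, 70.00).
semicircular top: A = ½π·50² = 3926.99, centroid at (50.00, 161.22).
triangular fin: A = ½·35·125 = 2187.50, centroid at (111.67, 41.67).
hole: A = −π·8² = -201.06, centroid at (72.00, 95.00).
ΣA = 19913.43 mm², ΣAx̄ = 1126143.92 mm³, ΣAȳ = 1685157.00 mm³.
x̄ = 1126143.92/19913.43 = 56.55 mm; ȳ = 1685157.00/19913.43 = 84.62 mm.

x̄ = 56.55 mm, ȳ = 84.62 mm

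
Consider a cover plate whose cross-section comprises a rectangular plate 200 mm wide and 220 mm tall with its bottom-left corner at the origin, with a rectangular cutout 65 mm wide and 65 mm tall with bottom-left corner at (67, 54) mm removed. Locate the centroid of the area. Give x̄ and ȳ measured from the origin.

plate: A = 200 × 220 = 44000.00, centroid at (100.00, 110.00).
hole: A = −(65 × 65) = -4225.00, centroid at (99.50, 86.50).
ΣA = 39775.00 mm², ΣAx̄ = 3979612.50 mm³, ΣAȳ = 4474537.50 mm³.
x̄ = 3979612.50/39775.00 = 100.05 mm; ȳ = 4474537.50/39775.00 = 112.50 mm.

x̄ = 100.05 mm, ȳ = 112.50 mm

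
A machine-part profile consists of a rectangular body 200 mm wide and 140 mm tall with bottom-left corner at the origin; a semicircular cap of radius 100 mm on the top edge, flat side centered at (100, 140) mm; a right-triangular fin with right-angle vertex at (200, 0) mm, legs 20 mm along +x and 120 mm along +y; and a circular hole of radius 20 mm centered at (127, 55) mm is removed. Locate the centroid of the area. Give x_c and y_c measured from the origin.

rectangular body: A = 200 × 140 = 28000.00, centroid at (100.00, 70.00).
semicircular top: A = ½π·100² = 15707.96, centroid at (100.00, 182.44).
triangular fin: A = ½·20·120 = 1200.00, centroid at (206.67, 40.00).
hole: A = −π·20² = -1256.64, centroid at (127.00, 55.00).
ΣA = 43651.33 mm², ΣAx_c = 4459203.42 mm³, ΣAy_c = 4804666.49 mm³.
x_c = 4459203.42/43651.33 = 102.16 mm; y_c = 4804666.49/43651.33 = 110.07 mm.

x_c = 102.16 mm, y_c = 110.07 mm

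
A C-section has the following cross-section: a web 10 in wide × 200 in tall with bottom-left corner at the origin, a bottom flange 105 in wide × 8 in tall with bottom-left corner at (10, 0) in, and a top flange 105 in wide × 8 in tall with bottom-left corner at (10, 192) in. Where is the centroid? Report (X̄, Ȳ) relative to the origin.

web: A = 10 × 200 = 2000.00, centroid at (5.00, 100.00).
bottom flange: A = 105 × 8 = 840.00, centroid at (62.50, 4.00).
top flange: A = 105 × 8 = 840.00, centroid at (62.50, 196.00).
ΣA = 3680.00 in², ΣAX̄ = 115000.00 in³, ΣAȲ = 368000.00 in³.
X̄ = 115000.00/3680.00 = 31.25 in; Ȳ = 368000.00/3680.00 = 100.00 in.

X̄ = 31.25 in, Ȳ = 100.00 in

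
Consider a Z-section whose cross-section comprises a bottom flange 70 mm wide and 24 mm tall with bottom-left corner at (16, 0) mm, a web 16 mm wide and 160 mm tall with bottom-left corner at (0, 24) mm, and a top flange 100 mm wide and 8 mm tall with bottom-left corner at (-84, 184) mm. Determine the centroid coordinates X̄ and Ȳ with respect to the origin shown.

X̄ = 15.67 mm, Ȳ = 86.67 mm

bottom flange: A = 70 × 24 = 1680.00, centroid at (51.00, 12.00).
web: A = 16 × 160 = 2560.00, centroid at (8.00, 104.00).
top flange: A = 100 × 8 = 800.00, centroid at (-34.00, 188.00).
ΣA = 5040.00 mm²
ΣAX̄ = (1680.00)(51.00) + (2560.00)(8.00) + (800.00)(-34.00) = 78960.00 mm³
ΣAȲ = (1680.00)(12.00) + (2560.00)(104.00) + (800.00)(188.00) = 436800.00 mm³
X̄ = 78960.00 / 5040.00 = 15.67 mm
Ȳ = 436800.00 / 5040.00 = 86.67 mm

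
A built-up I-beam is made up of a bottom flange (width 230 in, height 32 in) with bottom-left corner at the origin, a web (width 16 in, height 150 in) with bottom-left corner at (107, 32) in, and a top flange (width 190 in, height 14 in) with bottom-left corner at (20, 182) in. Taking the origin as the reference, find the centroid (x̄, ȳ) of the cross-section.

x̄ = 115.00 in, ȳ = 70.64 in

bottom flange: A = 230 × 32 = 7360.00, centroid at (115.00, 16.00).
web: A = 16 × 150 = 2400.00, centroid at (115.00, 107.00).
top flange: A = 190 × 14 = 2660.00, centroid at (115.00, 189.00).
ΣA = 12420.00 in²
ΣAx̄ = (7360.00)(115.00) + (2400.00)(115.00) + (2660.00)(115.00) = 1428300.00 in³
ΣAȳ = (7360.00)(16.00) + (2400.00)(107.00) + (2660.00)(189.00) = 877300.00 in³
x̄ = 1428300.00 / 12420.00 = 115.00 in
ȳ = 877300.00 / 12420.00 = 70.64 in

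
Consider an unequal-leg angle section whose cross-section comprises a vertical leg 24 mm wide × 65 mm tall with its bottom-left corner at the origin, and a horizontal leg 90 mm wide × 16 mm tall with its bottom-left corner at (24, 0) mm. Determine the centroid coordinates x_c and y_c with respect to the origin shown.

vertical leg: A = 24 × 65 = 1560.00, centroid at (12.00, 32.50).
horizontal leg: A = 90 × 16 = 1440.00, centroid at (69.00, 8.00).
ΣA = 3000.00 mm²
ΣAx_c = (1560.00)(12.00) + (1440.00)(69.00) = 118080.00 mm³
ΣAy_c = (1560.00)(32.50) + (1440.00)(8.00) = 62220.00 mm³
x_c = 118080.00 / 3000.00 = 39.36 mm
y_c = 62220.00 / 3000.00 = 20.74 mm

x_c = 39.36 mm, y_c = 20.74 mm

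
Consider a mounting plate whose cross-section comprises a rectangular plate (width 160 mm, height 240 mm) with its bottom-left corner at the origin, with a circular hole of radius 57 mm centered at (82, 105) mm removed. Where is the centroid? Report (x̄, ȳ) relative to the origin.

x̄ = 79.28 mm, ȳ = 125.43 mm

plate: A = 160 × 240 = 38400.00, centroid at (80.00, 120.00).
hole: A = −π·57² = -10207.03, centroid at (82.00, 105.00).
ΣA = 28192.97 mm²
ΣAx̄ = (38400.00)(80.00) + (-10207.03)(82.00) = 2235023.17 mm³
ΣAȳ = (38400.00)(120.00) + (-10207.03)(105.00) = 3536261.37 mm³
x̄ = 2235023.17 / 28192.97 = 79.28 mm
ȳ = 3536261.37 / 28192.97 = 125.43 mm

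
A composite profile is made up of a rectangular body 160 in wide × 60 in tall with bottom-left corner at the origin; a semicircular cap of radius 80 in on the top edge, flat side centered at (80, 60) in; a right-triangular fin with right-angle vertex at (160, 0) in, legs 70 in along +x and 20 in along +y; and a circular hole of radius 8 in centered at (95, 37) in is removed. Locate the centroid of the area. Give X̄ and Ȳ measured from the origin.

X̄ = 83.44 in, Ȳ = 61.02 in

rectangular body: A = 160 × 60 = 9600.00, centroid at (80.00, 30.00).
semicircular top: A = ½π·80² = 10053.10, centroid at (80.00, 93.95).
triangular fin: A = ½·70·20 = 700.00, centroid at (183.33, 6.67).
hole: A = −π·8² = -201.06, centroid at (95.00, 37.00).
ΣA = 20152.03 in²
ΣAX̄ = (9600.00)(80.00) + (10053.10)(80.00) + (700.00)(183.33) + (-201.06)(95.00) = 1681480.17 in³
ΣAȲ = (9600.00)(30.00) + (10053.10)(93.95) + (700.00)(6.67) + (-201.06)(37.00) = 1229746.50 in³
X̄ = 1681480.17 / 20152.03 = 83.44 in
Ȳ = 1229746.50 / 20152.03 = 61.02 in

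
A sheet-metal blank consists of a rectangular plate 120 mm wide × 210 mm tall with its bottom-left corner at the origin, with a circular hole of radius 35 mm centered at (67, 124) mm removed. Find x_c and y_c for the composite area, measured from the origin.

x_c = 58.74 mm, y_c = 101.58 mm

plate: A = 120 × 210 = 25200.00, centroid at (60.00, 105.00).
hole: A = −π·35² = -3848.45, centroid at (67.00, 124.00).
ΣA = 21351.55 mm²
ΣAx_c = (25200.00)(60.00) + (-3848.45)(67.00) = 1254153.78 mm³
ΣAy_c = (25200.00)(105.00) + (-3848.45)(124.00) = 2168792.08 mm³
x_c = 1254153.78 / 21351.55 = 58.74 mm
y_c = 2168792.08 / 21351.55 = 101.58 mm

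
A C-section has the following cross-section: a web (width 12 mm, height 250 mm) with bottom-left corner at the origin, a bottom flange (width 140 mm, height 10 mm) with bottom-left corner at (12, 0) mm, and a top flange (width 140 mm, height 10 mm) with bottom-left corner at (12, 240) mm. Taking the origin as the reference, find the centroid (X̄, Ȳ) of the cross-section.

web: A = 12 × 250 = 3000.00, centroid at (6.00, 125.00).
bottom flange: A = 140 × 10 = 1400.00, centroid at (82.00, 5.00).
top flange: A = 140 × 10 = 1400.00, centroid at (82.00, 245.00).
ΣA = 5800.00 mm²
ΣAX̄ = (3000.00)(6.00) + (1400.00)(82.00) + (1400.00)(82.00) = 247600.00 mm³
ΣAȲ = (3000.00)(125.00) + (1400.00)(5.00) + (1400.00)(245.00) = 725000.00 mm³
X̄ = 247600.00 / 5800.00 = 42.69 mm
Ȳ = 725000.00 / 5800.00 = 125.00 mm

X̄ = 42.69 mm, Ȳ = 125.00 mm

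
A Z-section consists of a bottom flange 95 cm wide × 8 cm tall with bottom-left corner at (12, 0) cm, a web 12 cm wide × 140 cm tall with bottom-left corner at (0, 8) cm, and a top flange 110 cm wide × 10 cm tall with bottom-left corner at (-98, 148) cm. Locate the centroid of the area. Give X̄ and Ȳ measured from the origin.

X̄ = 2.26 cm, Ȳ = 85.42 cm

bottom flange: A = 95 × 8 = 760.00, centroid at (59.50, 4.00).
web: A = 12 × 140 = 1680.00, centroid at (6.00, 78.00).
top flange: A = 110 × 10 = 1100.00, centroid at (-43.00, 153.00).
ΣA = 3540.00 cm², ΣAX̄ = 8000.00 cm³, ΣAȲ = 302380.00 cm³.
X̄ = 8000.00/3540.00 = 2.26 cm; Ȳ = 302380.00/3540.00 = 85.42 cm.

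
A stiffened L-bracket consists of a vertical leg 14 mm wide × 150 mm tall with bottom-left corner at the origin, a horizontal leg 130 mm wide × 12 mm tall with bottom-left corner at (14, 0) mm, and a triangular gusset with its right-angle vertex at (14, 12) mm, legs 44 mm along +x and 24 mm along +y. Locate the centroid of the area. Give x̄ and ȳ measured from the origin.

Part | A | x̄ᵢ | ȳᵢ | A·x̄ᵢ | A·ȳᵢ
vertical leg | 2100.00 | 7.00 | 75.00 | 14700.00 | 157500.00
horizontal leg | 1560.00 | 79.00 | 6.00 | 123240.00 | 9360.00
gusset | 528.00 | 28.67 | 20.00 | 15136.00 | 10560.00
Σ | 4188.00 |  |  | 153076.00 | 177420.00
x̄ = 153076.00 / 4188.00 = 36.55 mm
ȳ = 177420.00 / 4188.00 = 42.36 mm

x̄ = 36.55 mm, ȳ = 42.36 mm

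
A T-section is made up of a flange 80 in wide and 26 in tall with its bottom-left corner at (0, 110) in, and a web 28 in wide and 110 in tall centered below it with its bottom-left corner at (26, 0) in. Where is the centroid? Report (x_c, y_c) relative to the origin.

x_c = 40.00 in, y_c = 82.41 in

Part | A | x̄ᵢ | ȳᵢ | A·x̄ᵢ | A·ȳᵢ
web | 3080.00 | 40.00 | 55.00 | 123200.00 | 169400.00
flange | 2080.00 | 40.00 | 123.00 | 83200.00 | 255840.00
Σ | 5160.00 |  |  | 206400.00 | 425240.00
x_c = 206400.00 / 5160.00 = 40.00 in
y_c = 425240.00 / 5160.00 = 82.41 in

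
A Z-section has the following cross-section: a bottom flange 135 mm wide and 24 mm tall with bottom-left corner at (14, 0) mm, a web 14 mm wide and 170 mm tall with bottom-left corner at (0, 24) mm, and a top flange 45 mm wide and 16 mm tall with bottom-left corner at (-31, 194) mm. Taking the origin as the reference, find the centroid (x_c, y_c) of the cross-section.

x_c = 43.31 mm, y_c = 69.99 mm

Part | A | x̄ᵢ | ȳᵢ | A·x̄ᵢ | A·ȳᵢ
bottom flange | 3240.00 | 81.50 | 12.00 | 264060.00 | 38880.00
web | 2380.00 | 7.00 | 109.00 | 16660.00 | 259420.00
top flange | 720.00 | -8.50 | 202.00 | -6120.00 | 145440.00
Σ | 6340.00 |  |  | 274600.00 | 443740.00
x_c = 274600.00 / 6340.00 = 43.31 mm
y_c = 443740.00 / 6340.00 = 69.99 mm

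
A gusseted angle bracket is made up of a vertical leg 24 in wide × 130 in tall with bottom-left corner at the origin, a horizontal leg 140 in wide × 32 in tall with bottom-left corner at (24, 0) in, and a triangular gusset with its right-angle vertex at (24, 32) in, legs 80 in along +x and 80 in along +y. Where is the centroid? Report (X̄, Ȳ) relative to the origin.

vertical leg: A = 24 × 130 = 3120.00, centroid at (12.00, 65.00).
horizontal leg: A = 140 × 32 = 4480.00, centroid at (94.00, 16.00).
gusset: A = ½·80·80 = 3200.00, centroid at (50.67, 58.67).
ΣA = 10800.00 in²
ΣAX̄ = (3120.00)(12.00) + (4480.00)(94.00) + (3200.00)(50.67) = 620693.33 in³
ΣAȲ = (3120.00)(65.00) + (4480.00)(16.00) + (3200.00)(58.67) = 462213.33 in³
X̄ = 620693.33 / 10800.00 = 57.47 in
Ȳ = 462213.33 / 10800.00 = 42.80 in

X̄ = 57.47 in, Ȳ = 42.80 in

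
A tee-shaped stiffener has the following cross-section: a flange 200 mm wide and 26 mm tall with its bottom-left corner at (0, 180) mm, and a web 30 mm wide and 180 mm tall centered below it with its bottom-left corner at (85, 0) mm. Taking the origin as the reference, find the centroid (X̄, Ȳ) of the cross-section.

X̄ = 100.00 mm, Ȳ = 140.53 mm

Part | A | x̄ᵢ | ȳᵢ | A·x̄ᵢ | A·ȳᵢ
web | 5400.00 | 100.00 | 90.00 | 540000.00 | 486000.00
flange | 5200.00 | 100.00 | 193.00 | 520000.00 | 1003600.00
Σ | 10600.00 |  |  | 1060000.00 | 1489600.00
X̄ = 1060000.00 / 10600.00 = 100.00 mm
Ȳ = 1489600.00 / 10600.00 = 140.53 mm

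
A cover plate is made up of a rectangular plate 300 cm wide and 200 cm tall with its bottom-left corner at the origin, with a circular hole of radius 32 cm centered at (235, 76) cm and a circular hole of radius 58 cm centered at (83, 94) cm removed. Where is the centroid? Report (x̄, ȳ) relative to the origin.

x̄ = 159.40 cm, ȳ = 103.04 cm

Part | A | x̄ᵢ | ȳᵢ | A·x̄ᵢ | A·ȳᵢ
plate | 60000.00 | 150.00 | 100.00 | 9000000.00 | 6000000.00
hole 1 | -3216.99 | 235.00 | 76.00 | -755992.86 | -244491.31
hole 2 | -10568.32 | 83.00 | 94.00 | -877170.37 | -993421.86
Σ | 46214.69 |  |  | 7366836.78 | 4762086.83
x̄ = 7366836.78 / 46214.69 = 159.40 cm
ȳ = 4762086.83 / 46214.69 = 103.04 cm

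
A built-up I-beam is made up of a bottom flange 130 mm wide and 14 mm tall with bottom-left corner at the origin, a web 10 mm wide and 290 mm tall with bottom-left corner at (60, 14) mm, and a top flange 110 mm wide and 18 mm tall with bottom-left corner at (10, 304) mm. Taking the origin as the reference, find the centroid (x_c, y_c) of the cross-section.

x_c = 65.00 mm, y_c = 163.22 mm

Part | A | x̄ᵢ | ȳᵢ | A·x̄ᵢ | A·ȳᵢ
bottom flange | 1820.00 | 65.00 | 7.00 | 118300.00 | 12740.00
web | 2900.00 | 65.00 | 159.00 | 188500.00 | 461100.00
top flange | 1980.00 | 65.00 | 313.00 | 128700.00 | 619740.00
Σ | 6700.00 |  |  | 435500.00 | 1093580.00
x_c = 435500.00 / 6700.00 = 65.00 mm
y_c = 1093580.00 / 6700.00 = 163.22 mm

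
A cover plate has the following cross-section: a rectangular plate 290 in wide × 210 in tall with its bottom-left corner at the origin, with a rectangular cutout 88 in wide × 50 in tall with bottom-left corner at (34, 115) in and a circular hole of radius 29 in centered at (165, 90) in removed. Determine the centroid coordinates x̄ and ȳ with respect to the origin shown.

x̄ = 149.49 in, ȳ = 102.88 in

Part | A | x̄ᵢ | ȳᵢ | A·x̄ᵢ | A·ȳᵢ
plate | 60900.00 | 145.00 | 105.00 | 8830500.00 | 6394500.00
hole 1 | -4400.00 | 78.00 | 140.00 | -343200.00 | -616000.00
hole 2 | -2642.08 | 165.00 | 90.00 | -435943.10 | -237787.15
Σ | 53857.92 |  |  | 8051356.90 | 5540712.85
x̄ = 8051356.90 / 53857.92 = 149.49 in
ȳ = 5540712.85 / 53857.92 = 102.88 in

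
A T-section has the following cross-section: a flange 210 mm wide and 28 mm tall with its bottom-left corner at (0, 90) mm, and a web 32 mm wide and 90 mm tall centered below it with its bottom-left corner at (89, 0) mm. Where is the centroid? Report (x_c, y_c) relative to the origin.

x_c = 105.00 mm, y_c = 84.60 mm

web: A = 32 × 90 = 2880.00, centroid at (105.00, 45.00).
flange: A = 210 × 28 = 5880.00, centroid at (105.00, 104.00).
ΣA = 8760.00 mm², ΣAx_c = 919800.00 mm³, ΣAy_c = 741120.00 mm³.
x_c = 919800.00/8760.00 = 105.00 mm; y_c = 741120.00/8760.00 = 84.60 mm.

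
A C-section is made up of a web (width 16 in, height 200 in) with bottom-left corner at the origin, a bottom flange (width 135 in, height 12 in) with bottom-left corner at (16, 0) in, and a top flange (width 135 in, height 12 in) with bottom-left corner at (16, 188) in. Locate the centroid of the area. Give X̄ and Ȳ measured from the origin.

Part | A | x̄ᵢ | ȳᵢ | A·x̄ᵢ | A·ȳᵢ
web | 3200.00 | 8.00 | 100.00 | 25600.00 | 320000.00
bottom flange | 1620.00 | 83.50 | 6.00 | 135270.00 | 9720.00
top flange | 1620.00 | 83.50 | 194.00 | 135270.00 | 314280.00
Σ | 6440.00 |  |  | 296140.00 | 644000.00
X̄ = 296140.00 / 6440.00 = 45.98 in
Ȳ = 644000.00 / 6440.00 = 100.00 in

X̄ = 45.98 in, Ȳ = 100.00 in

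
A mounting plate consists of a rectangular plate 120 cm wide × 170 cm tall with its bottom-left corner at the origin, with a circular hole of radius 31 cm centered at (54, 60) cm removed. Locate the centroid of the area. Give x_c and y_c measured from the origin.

Part | A | x̄ᵢ | ȳᵢ | A·x̄ᵢ | A·ȳᵢ
plate | 20400.00 | 60.00 | 85.00 | 1224000.00 | 1734000.00
hole | -3019.07 | 54.00 | 60.00 | -163029.81 | -181144.23
Σ | 17380.93 |  |  | 1060970.19 | 1552855.77
x_c = 1060970.19 / 17380.93 = 61.04 cm
y_c = 1552855.77 / 17380.93 = 89.34 cm

x_c = 61.04 cm, y_c = 89.34 cm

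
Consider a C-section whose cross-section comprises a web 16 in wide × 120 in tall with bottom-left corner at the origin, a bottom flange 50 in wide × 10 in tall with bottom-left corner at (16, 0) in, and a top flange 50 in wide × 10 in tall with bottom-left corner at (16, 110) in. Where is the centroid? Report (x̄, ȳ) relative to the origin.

x̄ = 19.30 in, ȳ = 60.00 in

Part | A | x̄ᵢ | ȳᵢ | A·x̄ᵢ | A·ȳᵢ
web | 1920.00 | 8.00 | 60.00 | 15360.00 | 115200.00
bottom flange | 500.00 | 41.00 | 5.00 | 20500.00 | 2500.00
top flange | 500.00 | 41.00 | 115.00 | 20500.00 | 57500.00
Σ | 2920.00 |  |  | 56360.00 | 175200.00
x̄ = 56360.00 / 2920.00 = 19.30 in
ȳ = 175200.00 / 2920.00 = 60.00 in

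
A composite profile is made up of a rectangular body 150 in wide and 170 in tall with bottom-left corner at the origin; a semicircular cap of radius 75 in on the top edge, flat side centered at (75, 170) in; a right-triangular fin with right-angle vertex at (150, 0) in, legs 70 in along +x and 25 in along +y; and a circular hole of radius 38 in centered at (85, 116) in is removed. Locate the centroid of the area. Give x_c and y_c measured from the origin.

rectangular body: A = 150 × 170 = 25500.00, centroid at (75.00, 85.00).
semicircular top: A = ½π·75² = 8835.73, centroid at (75.00, 201.83).
triangular fin: A = ½·70·25 = 875.00, centroid at (173.33, 8.33).
hole: A = −π·38² = -4536.46, centroid at (85.00, 116.00).
ΣA = 30674.27 in², ΣAx_c = 2341247.28 in³, ΣAy_c = 3431886.32 in³.
x_c = 2341247.28/30674.27 = 76.33 in; y_c = 3431886.32/30674.27 = 111.88 in.

x_c = 76.33 in, y_c = 111.88 in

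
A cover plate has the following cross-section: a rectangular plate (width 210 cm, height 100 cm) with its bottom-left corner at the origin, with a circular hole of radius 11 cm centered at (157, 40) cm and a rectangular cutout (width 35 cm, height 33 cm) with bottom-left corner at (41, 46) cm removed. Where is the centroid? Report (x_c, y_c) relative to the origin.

x_c = 106.74 cm, y_c = 49.45 cm

Part | A | x̄ᵢ | ȳᵢ | A·x̄ᵢ | A·ȳᵢ
plate | 21000.00 | 105.00 | 50.00 | 2205000.00 | 1050000.00
hole 1 | -380.13 | 157.00 | 40.00 | -59680.84 | -15205.31
hole 2 | -1155.00 | 58.50 | 62.50 | -67567.50 | -72187.50
Σ | 19464.87 |  |  | 2077751.66 | 962607.19
x_c = 2077751.66 / 19464.87 = 106.74 cm
y_c = 962607.19 / 19464.87 = 49.45 cm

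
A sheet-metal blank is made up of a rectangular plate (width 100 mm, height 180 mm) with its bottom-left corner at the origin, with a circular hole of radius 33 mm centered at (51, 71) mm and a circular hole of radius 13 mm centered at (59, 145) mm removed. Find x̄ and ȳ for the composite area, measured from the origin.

plate: A = 100 × 180 = 18000.00, centroid at (50.00, 90.00).
hole 1: A = −π·33² = -3421.19, centroid at (51.00, 71.00).
hole 2: A = −π·13² = -530.93, centroid at (59.00, 145.00).
ΣA = 14047.88 mm², ΣAx̄ = 694194.27 mm³, ΣAȳ = 1300110.47 mm³.
x̄ = 694194.27/14047.88 = 49.42 mm; ȳ = 1300110.47/14047.88 = 92.55 mm.

x̄ = 49.42 mm, ȳ = 92.55 mm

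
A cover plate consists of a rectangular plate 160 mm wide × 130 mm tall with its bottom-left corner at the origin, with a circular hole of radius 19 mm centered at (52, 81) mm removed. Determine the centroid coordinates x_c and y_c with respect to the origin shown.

x_c = 81.61 mm, y_c = 64.08 mm

plate: A = 160 × 130 = 20800.00, centroid at (80.00, 65.00).
hole: A = −π·19² = -1134.11, centroid at (52.00, 81.00).
ΣA = 19665.89 mm²
ΣAx_c = (20800.00)(80.00) + (-1134.11)(52.00) = 1605026.02 mm³
ΣAy_c = (20800.00)(65.00) + (-1134.11)(81.00) = 1260136.69 mm³
x_c = 1605026.02 / 19665.89 = 81.61 mm
y_c = 1260136.69 / 19665.89 = 64.08 mm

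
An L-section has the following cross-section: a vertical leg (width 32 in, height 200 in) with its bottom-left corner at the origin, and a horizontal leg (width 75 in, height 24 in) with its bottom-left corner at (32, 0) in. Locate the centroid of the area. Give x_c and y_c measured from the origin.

vertical leg: A = 32 × 200 = 6400.00, centroid at (16.00, 100.00).
horizontal leg: A = 75 × 24 = 1800.00, centroid at (69.50, 12.00).
ΣA = 8200.00 in², ΣAx_c = 227500.00 in³, ΣAy_c = 661600.00 in³.
x_c = 227500.00/8200.00 = 27.74 in; y_c = 661600.00/8200.00 = 80.68 in.

x_c = 27.74 in, y_c = 80.68 in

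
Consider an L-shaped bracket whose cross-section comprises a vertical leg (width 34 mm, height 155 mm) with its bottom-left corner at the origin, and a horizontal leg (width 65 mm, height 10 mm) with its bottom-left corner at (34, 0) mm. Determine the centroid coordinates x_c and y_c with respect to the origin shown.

vertical leg: A = 34 × 155 = 5270.00, centroid at (17.00, 77.50).
horizontal leg: A = 65 × 10 = 650.00, centroid at (66.50, 5.00).
ΣA = 5920.00 mm², ΣAx_c = 132815.00 mm³, ΣAy_c = 411675.00 mm³.
x_c = 132815.00/5920.00 = 22.43 mm; y_c = 411675.00/5920.00 = 69.54 mm.

x_c = 22.43 mm, y_c = 69.54 mm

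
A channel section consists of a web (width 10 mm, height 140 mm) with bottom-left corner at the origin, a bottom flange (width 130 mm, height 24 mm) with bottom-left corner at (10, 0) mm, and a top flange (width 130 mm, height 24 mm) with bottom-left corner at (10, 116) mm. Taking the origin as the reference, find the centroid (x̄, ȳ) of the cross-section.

web: A = 10 × 140 = 1400.00, centroid at (5.00, 70.00).
bottom flange: A = 130 × 24 = 3120.00, centroid at (75.00, 12.00).
top flange: A = 130 × 24 = 3120.00, centroid at (75.00, 128.00).
ΣA = 7640.00 mm², ΣAx̄ = 475000.00 mm³, ΣAȳ = 534800.00 mm³.
x̄ = 475000.00/7640.00 = 62.17 mm; ȳ = 534800.00/7640.00 = 70.00 mm.

x̄ = 62.17 mm, ȳ = 70.00 mm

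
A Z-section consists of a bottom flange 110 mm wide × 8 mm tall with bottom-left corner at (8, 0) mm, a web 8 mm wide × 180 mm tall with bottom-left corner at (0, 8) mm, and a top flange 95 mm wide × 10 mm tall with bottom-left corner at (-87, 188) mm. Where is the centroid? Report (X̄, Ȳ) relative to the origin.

bottom flange: A = 110 × 8 = 880.00, centroid at (63.00, 4.00).
web: A = 8 × 180 = 1440.00, centroid at (4.00, 98.00).
top flange: A = 95 × 10 = 950.00, centroid at (-39.50, 193.00).
ΣA = 3270.00 mm², ΣAX̄ = 23675.00 mm³, ΣAȲ = 327990.00 mm³.
X̄ = 23675.00/3270.00 = 7.24 mm; Ȳ = 327990.00/3270.00 = 100.30 mm.

X̄ = 7.24 mm, Ȳ = 100.30 mm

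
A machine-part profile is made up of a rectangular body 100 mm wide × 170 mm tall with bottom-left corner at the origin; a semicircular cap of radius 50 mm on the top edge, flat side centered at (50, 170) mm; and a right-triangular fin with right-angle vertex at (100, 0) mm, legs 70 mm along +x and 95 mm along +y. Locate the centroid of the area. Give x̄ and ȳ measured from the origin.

x̄ = 60.05 mm, ȳ = 94.89 mm

rectangular body: A = 100 × 170 = 17000.00, centroid at (50.00, 85.00).
semicircular top: A = ½π·50² = 3926.99, centroid at (50.00, 191.22).
triangular fin: A = ½·70·95 = 3325.00, centroid at (123.33, 31.67).
ΣA = 24251.99 mm², ΣAx̄ = 1456432.87 mm³, ΣAȳ = 2301213.44 mm³.
x̄ = 1456432.87/24251.99 = 60.05 mm; ȳ = 2301213.44/24251.99 = 94.89 mm.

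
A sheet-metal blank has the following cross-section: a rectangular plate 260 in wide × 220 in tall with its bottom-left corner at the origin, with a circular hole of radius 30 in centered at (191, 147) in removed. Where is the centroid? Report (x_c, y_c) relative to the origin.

x_c = 126.83 in, y_c = 108.08 in

plate: A = 260 × 220 = 57200.00, centroid at (130.00, 110.00).
hole: A = −π·30² = -2827.43, centroid at (191.00, 147.00).
ΣA = 54372.57 in², ΣAx_c = 6895960.22 in³, ΣAy_c = 5876367.29 in³.
x_c = 6895960.22/54372.57 = 126.83 in; y_c = 5876367.29/54372.57 = 108.08 in.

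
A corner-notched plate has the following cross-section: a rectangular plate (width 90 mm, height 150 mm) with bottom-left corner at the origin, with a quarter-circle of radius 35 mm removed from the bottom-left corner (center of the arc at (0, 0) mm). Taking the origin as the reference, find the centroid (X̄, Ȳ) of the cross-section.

X̄ = 47.31 mm, Ȳ = 79.62 mm

Part | A | x̄ᵢ | ȳᵢ | A·x̄ᵢ | A·ȳᵢ
plate | 13500.00 | 45.00 | 75.00 | 607500.00 | 1012500.00
removed quarter-circle | -962.11 | 14.85 | 14.85 | -14291.67 | -14291.67
Σ | 12537.89 |  |  | 593208.33 | 998208.33
X̄ = 593208.33 / 12537.89 = 47.31 mm
Ȳ = 998208.33 / 12537.89 = 79.62 mm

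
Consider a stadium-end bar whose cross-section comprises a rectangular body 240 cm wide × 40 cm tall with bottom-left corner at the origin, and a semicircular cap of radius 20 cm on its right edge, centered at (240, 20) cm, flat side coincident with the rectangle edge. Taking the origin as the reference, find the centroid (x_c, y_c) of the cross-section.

x_c = 127.89 cm, y_c = 20.00 cm

Part | A | x̄ᵢ | ȳᵢ | A·x̄ᵢ | A·ȳᵢ
rectangular body | 9600.00 | 120.00 | 20.00 | 1152000.00 | 192000.00
semicircular end | 628.32 | 248.49 | 20.00 | 156129.78 | 12566.37
Σ | 10228.32 |  |  | 1308129.78 | 204566.37
x_c = 1308129.78 / 10228.32 = 127.89 cm
y_c = 204566.37 / 10228.32 = 20.00 cm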